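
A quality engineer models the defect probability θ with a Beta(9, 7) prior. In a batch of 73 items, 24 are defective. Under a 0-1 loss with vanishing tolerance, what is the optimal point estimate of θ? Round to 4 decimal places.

Posterior: Beta(9+24, 7+49) = Beta(33, 56).
Mode = (33−1)/(33+56−2) = 32/87 = 0.3678.
Mean = 33/(33+56) = 33/89 = 0.3708.
This is the posterior mode — the MAP estimate.

0.3678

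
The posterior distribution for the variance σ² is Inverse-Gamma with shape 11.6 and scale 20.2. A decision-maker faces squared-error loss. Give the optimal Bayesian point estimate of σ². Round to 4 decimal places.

1.9057

Mode = β/(α+1) = 20.2/12.6 = 1.6032.
Mean = β/(α−1) = 20.2/10.6 = 1.9057.
Squared-error loss ⇒ the optimal estimator is the posterior mean.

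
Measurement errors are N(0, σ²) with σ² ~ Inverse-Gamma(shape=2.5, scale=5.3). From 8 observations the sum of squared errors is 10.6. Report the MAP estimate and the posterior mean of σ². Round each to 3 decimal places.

Posterior: Inverse-Gamma(shape = 2.5+8/2 = 6.5, scale = 5.3+10.6/2 = 10.6).
Mode = β/(α+1) = 10.6/7.5 = 1.413.
Mean = β/(α−1) = 10.6/5.5 = 1.927.

σ²_MAP = 1.413, E[σ²|data] = 1.927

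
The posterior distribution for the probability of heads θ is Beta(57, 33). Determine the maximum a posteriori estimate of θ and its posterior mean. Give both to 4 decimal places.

maximum a posteriori estimate = 0.6364, posterior mean = 0.6333

Mode = (57−1)/(57+33−2) = 56/88 = 0.6364.
Mean = 57/(57+33) = 57/90 = 0.6333.
The mean is pulled below the mode by the posterior's left skew.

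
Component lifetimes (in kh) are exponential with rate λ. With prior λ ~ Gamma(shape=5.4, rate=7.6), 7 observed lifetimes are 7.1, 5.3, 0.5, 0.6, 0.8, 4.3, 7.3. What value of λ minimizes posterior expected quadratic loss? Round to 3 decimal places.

0.370

Σ times = 25.9. Posterior: Gamma(shape = 5.4+7 = 12.4, rate = 7.6+25.9 = 33.5).
Mode = (α−1)/β = 11.4/33.5 = 0.340.
Mean = α/β = 12.4/33.5 = 0.370.
Quadratic loss ⇒ the optimal estimator is the posterior mean.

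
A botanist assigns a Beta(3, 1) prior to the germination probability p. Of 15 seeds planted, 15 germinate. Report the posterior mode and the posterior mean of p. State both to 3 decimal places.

MAP = 1.000, posterior mean = 0.947

Posterior: Beta(3+15, 1+0) = Beta(18, 1).
Since β = 1 ≤ 1 and α > 1, the Beta density is monotone increasing on [0,1]; the mode is at 1.
Mean = 18/(18+1) = 0.947.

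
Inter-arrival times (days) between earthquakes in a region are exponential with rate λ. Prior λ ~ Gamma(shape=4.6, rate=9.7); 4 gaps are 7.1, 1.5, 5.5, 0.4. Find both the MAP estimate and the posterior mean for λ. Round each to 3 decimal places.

MAP = 0.314; posterior mean = 0.355

Σ times = 14.5. Posterior: Gamma(shape = 4.6+4 = 8.6, rate = 9.7+14.5 = 24.2).
Mode = (α−1)/β = 7.6/24.2 = 0.314.
Mean = α/β = 8.6/24.2 = 0.355.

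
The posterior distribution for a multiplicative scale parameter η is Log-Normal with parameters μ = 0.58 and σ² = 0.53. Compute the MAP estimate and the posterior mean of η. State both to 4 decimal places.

Mode = exp(μ − σ²) = exp(0.05) = 1.0513.
Mean = exp(μ + σ²/2) = exp(0.845) = 2.3280.

MAP = 1.0513, posterior mean = 2.3280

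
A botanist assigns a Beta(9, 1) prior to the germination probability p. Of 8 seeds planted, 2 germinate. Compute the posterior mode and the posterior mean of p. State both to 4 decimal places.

p_MAP = 0.6250, E[p|data] = 0.6111

Posterior: Beta(9+2, 1+6) = Beta(11, 7).
Mode = (11−1)/(11+7−2) = 10/16 = 0.6250.
Mean = 11/(11+7) = 11/18 = 0.6111.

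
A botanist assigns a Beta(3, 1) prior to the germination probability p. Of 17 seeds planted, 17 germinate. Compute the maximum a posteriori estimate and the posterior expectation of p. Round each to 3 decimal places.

Posterior: Beta(3+17, 1+0) = Beta(20, 1).
Since β = 1 ≤ 1 and α > 1, the Beta density is monotone increasing on [0,1]; the mode is at 1.
Mean = 20/(20+1) = 0.952.
Mode > mean: the posterior has a left tail.

p_MAP = 1.000, E[p|data] = 0.952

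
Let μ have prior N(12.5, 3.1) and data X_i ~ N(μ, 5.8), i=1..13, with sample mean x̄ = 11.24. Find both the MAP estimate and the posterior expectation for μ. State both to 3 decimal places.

Posterior for μ is Normal. Precision-weighted mean: (1/3.1·12.5 + 13/5.8·11.24) / (1/3.1 + 13/5.8) = 11.399.
A Normal posterior is symmetric, so mode = mean.

MAP: 11.399. Posterior mean: 11.399.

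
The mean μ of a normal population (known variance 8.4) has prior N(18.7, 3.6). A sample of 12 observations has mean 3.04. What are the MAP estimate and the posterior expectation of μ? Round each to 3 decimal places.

μ_MAP = 5.589, E[μ|data] = 5.589

Posterior for μ is Normal. Precision-weighted mean: (1/3.6·18.7 + 12/8.4·3.04) / (1/3.6 + 12/8.4) = 5.589.
A Normal posterior is symmetric, so mode = mean.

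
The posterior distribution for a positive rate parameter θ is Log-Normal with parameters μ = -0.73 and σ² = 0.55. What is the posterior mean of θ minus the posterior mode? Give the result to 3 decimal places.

Mode = exp(μ − σ²) = exp(-1.28) = 0.278.
Mean = exp(μ + σ²/2) = exp(-0.455) = 0.634.
Difference = 0.634 − 0.278 = 0.356.

0.356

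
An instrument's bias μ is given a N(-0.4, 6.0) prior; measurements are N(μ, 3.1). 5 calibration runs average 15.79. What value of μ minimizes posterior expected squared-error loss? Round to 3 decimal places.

14.274

Posterior for μ is Normal. Precision-weighted mean: (1/6.0·-0.4 + 5/3.1·15.79) / (1/6.0 + 5/3.1) = 14.274.
A Normal posterior is symmetric, so mode = mean.
Squared-error loss ⇒ the optimal estimator is the posterior mean.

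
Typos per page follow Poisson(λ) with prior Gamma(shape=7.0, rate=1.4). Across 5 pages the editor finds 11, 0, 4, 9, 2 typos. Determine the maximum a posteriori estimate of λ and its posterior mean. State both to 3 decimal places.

MAP: 5.000. Posterior mean: 5.156.

Σ counts = 26. Posterior: Gamma(shape = 7.0+26 = 33.0, rate = 1.4+5 = 6.4).
Mode = (α−1)/β = 32.0/6.4 = 5.000.
Mean = α/β = 33.0/6.4 = 5.156.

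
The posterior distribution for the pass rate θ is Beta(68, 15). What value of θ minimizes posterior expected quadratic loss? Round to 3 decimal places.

0.819

Mode = (68−1)/(68+15−2) = 67/81 = 0.827.
Mean = 68/(68+15) = 68/83 = 0.819.
Quadratic loss ⇒ the optimal estimator is the posterior mean.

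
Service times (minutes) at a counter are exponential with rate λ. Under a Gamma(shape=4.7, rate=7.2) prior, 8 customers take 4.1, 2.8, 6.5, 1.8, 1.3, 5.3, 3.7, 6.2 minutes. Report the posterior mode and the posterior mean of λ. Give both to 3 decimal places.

MAP = 0.301; posterior mean = 0.326

Σ times = 31.7. Posterior: Gamma(shape = 4.7+8 = 12.7, rate = 7.2+31.7 = 38.9).
Mode = (α−1)/β = 11.7/38.9 = 0.301.
Mean = α/β = 12.7/38.9 = 0.326.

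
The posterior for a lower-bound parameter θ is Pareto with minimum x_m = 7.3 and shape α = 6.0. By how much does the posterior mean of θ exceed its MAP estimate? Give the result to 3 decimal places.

1.460

The Pareto density is strictly decreasing on [x_m, ∞), so the mode is x_m = 7.300.
Mean = α·x_m/(α−1) = 6.0·7.3/5.0 = 8.760.
Difference = 8.760 − 7.300 = 1.460.
The mean is pulled above the mode by the posterior's right skew.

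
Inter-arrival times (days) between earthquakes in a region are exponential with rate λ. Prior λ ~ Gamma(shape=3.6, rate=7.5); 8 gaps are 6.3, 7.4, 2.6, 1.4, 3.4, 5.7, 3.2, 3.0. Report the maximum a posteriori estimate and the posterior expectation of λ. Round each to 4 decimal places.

Σ times = 33.0. Posterior: Gamma(shape = 3.6+8 = 11.6, rate = 7.5+33.0 = 40.5).
Mode = (α−1)/β = 10.6/40.5 = 0.2617.
Mean = α/β = 11.6/40.5 = 0.2864.

maximum a posteriori estimate = 0.2617, posterior expectation = 0.2864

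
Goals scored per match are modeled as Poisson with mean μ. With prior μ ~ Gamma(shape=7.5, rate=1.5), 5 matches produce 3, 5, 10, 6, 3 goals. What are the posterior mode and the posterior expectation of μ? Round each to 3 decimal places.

MAP = 5.154, posterior mean = 5.308

Σ counts = 27. Posterior: Gamma(shape = 7.5+27 = 34.5, rate = 1.5+5 = 6.5).
Mode = (α−1)/β = 33.5/6.5 = 5.154.
Mean = α/β = 34.5/6.5 = 5.308.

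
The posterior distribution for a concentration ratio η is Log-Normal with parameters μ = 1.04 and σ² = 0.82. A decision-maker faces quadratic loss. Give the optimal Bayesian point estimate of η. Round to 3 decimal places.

4.263

Mode = exp(μ − σ²) = exp(0.22) = 1.246.
Mean = exp(μ + σ²/2) = exp(1.450) = 4.263.
Quadratic loss ⇒ the optimal estimator is the posterior mean.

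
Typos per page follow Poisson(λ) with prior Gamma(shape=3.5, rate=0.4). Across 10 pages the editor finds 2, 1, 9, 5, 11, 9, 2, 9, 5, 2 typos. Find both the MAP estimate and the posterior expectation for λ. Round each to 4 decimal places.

MAP = 5.5288, posterior mean = 5.6250

Σ counts = 55. Posterior: Gamma(shape = 3.5+55 = 58.5, rate = 0.4+10 = 10.4).
Mode = (α−1)/β = 57.5/10.4 = 5.5288.
Mean = α/β = 58.5/10.4 = 5.6250.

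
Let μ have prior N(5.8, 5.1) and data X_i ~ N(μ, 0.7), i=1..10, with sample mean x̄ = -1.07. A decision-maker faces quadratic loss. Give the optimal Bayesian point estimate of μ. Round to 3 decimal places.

Posterior for μ is Normal. Precision-weighted mean: (1/5.1·5.8 + 10/0.7·-1.07) / (1/5.1 + 10/0.7) = -0.977.
A Normal posterior is symmetric, so mode = mean.
Quadratic loss ⇒ the optimal estimator is the posterior mean.

-0.977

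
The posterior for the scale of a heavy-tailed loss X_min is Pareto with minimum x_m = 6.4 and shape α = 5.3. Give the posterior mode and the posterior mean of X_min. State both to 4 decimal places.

X_min_MAP = 6.4000, E[X_min|data] = 7.8884

The Pareto density is strictly decreasing on [x_m, ∞), so the mode is x_m = 6.4000.
Mean = α·x_m/(α−1) = 5.3·6.4/4.3 = 7.8884.
Mean > mode: the posterior has a right tail.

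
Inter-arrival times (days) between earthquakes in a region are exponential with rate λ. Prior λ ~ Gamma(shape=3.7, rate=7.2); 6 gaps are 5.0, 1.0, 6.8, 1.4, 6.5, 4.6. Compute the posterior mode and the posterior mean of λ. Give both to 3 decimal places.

MAP = 0.268, posterior mean = 0.298

Σ times = 25.3. Posterior: Gamma(shape = 3.7+6 = 9.7, rate = 7.2+25.3 = 32.5).
Mode = (α−1)/β = 8.7/32.5 = 0.268.
Mean = α/β = 9.7/32.5 = 0.298.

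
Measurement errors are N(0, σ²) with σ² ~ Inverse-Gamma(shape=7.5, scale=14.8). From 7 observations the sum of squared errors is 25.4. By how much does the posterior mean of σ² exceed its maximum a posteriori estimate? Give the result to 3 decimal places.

0.458

Posterior: Inverse-Gamma(shape = 7.5+7/2 = 11.0, scale = 14.8+25.4/2 = 27.5).
Mode = β/(α+1) = 27.5/12.0 = 2.292.
Mean = β/(α−1) = 27.5/10.0 = 2.750.
Difference = 2.750 − 2.292 = 0.458.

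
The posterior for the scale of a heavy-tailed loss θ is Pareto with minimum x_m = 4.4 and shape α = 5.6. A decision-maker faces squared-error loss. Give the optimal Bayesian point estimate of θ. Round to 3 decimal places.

5.357

The Pareto density is strictly decreasing on [x_m, ∞), so the mode is x_m = 4.400.
Mean = α·x_m/(α−1) = 5.6·4.4/4.6 = 5.357.
Squared-error loss ⇒ the optimal estimator is the posterior mean.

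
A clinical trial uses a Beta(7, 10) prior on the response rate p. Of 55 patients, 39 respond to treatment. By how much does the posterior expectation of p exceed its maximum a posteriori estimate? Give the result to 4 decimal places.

Posterior: Beta(7+39, 10+16) = Beta(46, 26).
Mode = (46−1)/(46+26−2) = 45/70 = 0.6429.
Mean = 46/(46+26) = 46/72 = 0.6389.
Difference = 0.6389 − 0.6429 = -0.0040.
Mode > mean: the posterior has a left tail.

-0.0040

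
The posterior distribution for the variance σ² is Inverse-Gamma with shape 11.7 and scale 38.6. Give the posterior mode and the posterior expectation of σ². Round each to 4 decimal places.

Mode = β/(α+1) = 38.6/12.7 = 3.0394.
Mean = β/(α−1) = 38.6/10.7 = 3.6075.

σ²_MAP = 3.0394, E[σ²|data] = 3.6075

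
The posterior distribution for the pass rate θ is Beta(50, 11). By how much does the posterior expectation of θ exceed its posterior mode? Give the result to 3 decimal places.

Mode = (50−1)/(50+11−2) = 49/59 = 0.831.
Mean = 50/(50+11) = 50/61 = 0.820.
Difference = 0.820 − 0.831 = -0.011.
The mean is pulled below the mode by the posterior's left skew.

-0.011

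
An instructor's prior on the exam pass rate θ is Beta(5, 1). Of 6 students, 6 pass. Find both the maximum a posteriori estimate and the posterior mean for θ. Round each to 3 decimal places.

θ_MAP = 1.000, E[θ|data] = 0.917

Posterior: Beta(5+6, 1+0) = Beta(11, 1).
Since β = 1 ≤ 1 and α > 1, the Beta density is monotone increasing on [0,1]; the mode is at 1.
Mean = 11/(11+1) = 0.917.
Mode > mean: the posterior has a left tail.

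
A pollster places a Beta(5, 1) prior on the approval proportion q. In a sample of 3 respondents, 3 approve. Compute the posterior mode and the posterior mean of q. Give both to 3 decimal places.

MAP = 1.000; posterior mean = 0.889

Posterior: Beta(5+3, 1+0) = Beta(8, 1).
Since β = 1 ≤ 1 and α > 1, the Beta density is monotone increasing on [0,1]; the mode is at 1.
Mean = 8/(8+1) = 0.889.
Mode > mean: the posterior has a left tail.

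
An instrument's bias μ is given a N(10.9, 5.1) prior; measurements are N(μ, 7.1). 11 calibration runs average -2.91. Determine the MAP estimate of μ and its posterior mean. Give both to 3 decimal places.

μ_MAP = -1.359, E[μ|data] = -1.359

Posterior for μ is Normal. Precision-weighted mean: (1/5.1·10.9 + 11/7.1·-2.91) / (1/5.1 + 11/7.1) = -1.359.
A Normal posterior is symmetric, so mode = mean.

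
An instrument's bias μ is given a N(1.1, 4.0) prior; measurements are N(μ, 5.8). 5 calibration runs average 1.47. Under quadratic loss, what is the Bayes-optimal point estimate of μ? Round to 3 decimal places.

1.387

Posterior for μ is Normal. Precision-weighted mean: (1/4.0·1.1 + 5/5.8·1.47) / (1/4.0 + 5/5.8) = 1.387.
A Normal posterior is symmetric, so mode = mean.
Quadratic loss ⇒ the optimal estimator is the posterior mean.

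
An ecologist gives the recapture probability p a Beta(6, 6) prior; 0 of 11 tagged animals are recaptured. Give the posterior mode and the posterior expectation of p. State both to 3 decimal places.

Posterior: Beta(6+0, 6+11) = Beta(6, 17).
Mode = (6−1)/(6+17−2) = 5/21 = 0.238.
Mean = 6/(6+17) = 6/23 = 0.261.

MAP = 0.238; posterior mean = 0.261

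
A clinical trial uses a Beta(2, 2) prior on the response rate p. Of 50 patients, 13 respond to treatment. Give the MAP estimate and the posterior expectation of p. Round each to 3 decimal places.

Posterior: Beta(2+13, 2+37) = Beta(15, 39).
Mode = (15−1)/(15+39−2) = 14/52 = 0.269.
Mean = 15/(15+39) = 15/54 = 0.278.
Right-skewed posterior ⇒ mode < mean.

MAP = 0.269, posterior mean = 0.278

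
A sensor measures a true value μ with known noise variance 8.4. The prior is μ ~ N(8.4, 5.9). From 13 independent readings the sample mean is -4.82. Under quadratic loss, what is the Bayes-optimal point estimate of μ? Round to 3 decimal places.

Posterior for μ is Normal. Precision-weighted mean: (1/5.9·8.4 + 13/8.4·-4.82) / (1/5.9 + 13/8.4) = -3.515.
A Normal posterior is symmetric, so mode = mean.
Quadratic loss ⇒ the optimal estimator is the posterior mean.

-3.515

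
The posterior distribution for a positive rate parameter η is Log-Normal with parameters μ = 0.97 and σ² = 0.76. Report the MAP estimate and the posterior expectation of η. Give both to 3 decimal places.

MAP: 1.234. Posterior mean: 3.857.

Mode = exp(μ − σ²) = exp(0.21) = 1.234.
Mean = exp(μ + σ²/2) = exp(1.350) = 3.857.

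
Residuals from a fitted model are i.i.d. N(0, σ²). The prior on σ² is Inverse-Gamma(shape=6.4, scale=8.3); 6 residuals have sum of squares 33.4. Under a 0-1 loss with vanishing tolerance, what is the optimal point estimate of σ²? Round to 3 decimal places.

2.404

Posterior: Inverse-Gamma(shape = 6.4+6/2 = 9.4, scale = 8.3+33.4/2 = 25.0).
Mode = β/(α+1) = 25.0/10.4 = 2.404.
Mean = β/(α−1) = 25.0/8.4 = 2.976.
This is the posterior mode — the MAP estimate.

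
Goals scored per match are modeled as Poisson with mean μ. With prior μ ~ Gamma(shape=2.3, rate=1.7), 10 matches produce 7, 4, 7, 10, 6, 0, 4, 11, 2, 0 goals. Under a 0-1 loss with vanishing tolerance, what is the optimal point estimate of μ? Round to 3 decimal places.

4.470

Σ counts = 51. Posterior: Gamma(shape = 2.3+51 = 53.3, rate = 1.7+10 = 11.7).
Mode = (α−1)/β = 52.3/11.7 = 4.470.
Mean = α/β = 53.3/11.7 = 4.556.
This is the posterior mode — the MAP estimate.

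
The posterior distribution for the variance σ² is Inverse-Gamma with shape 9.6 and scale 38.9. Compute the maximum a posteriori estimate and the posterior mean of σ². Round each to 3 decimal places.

Mode = β/(α+1) = 38.9/10.6 = 3.670.
Mean = β/(α−1) = 38.9/8.6 = 4.523.
Mean > mode: the posterior has a right tail.

σ²_MAP = 3.670, E[σ²|data] = 4.523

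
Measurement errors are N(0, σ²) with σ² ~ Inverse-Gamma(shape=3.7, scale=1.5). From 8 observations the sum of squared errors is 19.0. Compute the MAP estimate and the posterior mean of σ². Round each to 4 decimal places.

MAP estimate = 1.2644, posterior mean = 1.6418

Posterior: Inverse-Gamma(shape = 3.7+8/2 = 7.7, scale = 1.5+19.0/2 = 11.0).
Mode = β/(α+1) = 11.0/8.7 = 1.2644.
Mean = β/(α−1) = 11.0/6.7 = 1.6418.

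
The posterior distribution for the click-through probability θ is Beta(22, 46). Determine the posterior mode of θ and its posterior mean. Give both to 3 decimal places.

Mode = (22−1)/(22+46−2) = 21/66 = 0.318.
Mean = 22/(22+46) = 22/68 = 0.324.
Right-skewed posterior ⇒ mode < mean.

θ_MAP = 0.318, E[θ|data] = 0.324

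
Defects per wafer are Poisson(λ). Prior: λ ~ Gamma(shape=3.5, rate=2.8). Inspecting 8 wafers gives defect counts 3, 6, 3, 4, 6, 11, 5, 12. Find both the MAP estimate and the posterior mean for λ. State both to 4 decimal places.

MAP: 4.8611. Posterior mean: 4.9537.

Σ counts = 50. Posterior: Gamma(shape = 3.5+50 = 53.5, rate = 2.8+8 = 10.8).
Mode = (α−1)/β = 52.5/10.8 = 4.8611.
Mean = α/β = 53.5/10.8 = 4.9537.
Mean > mode: the posterior has a right tail.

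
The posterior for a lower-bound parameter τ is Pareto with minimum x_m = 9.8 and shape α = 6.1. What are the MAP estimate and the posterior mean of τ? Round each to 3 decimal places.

The Pareto density is strictly decreasing on [x_m, ∞), so the mode is x_m = 9.800.
Mean = α·x_m/(α−1) = 6.1·9.8/5.1 = 11.722.
Mean > mode: the posterior has a right tail.

MAP = 9.800; posterior mean = 11.722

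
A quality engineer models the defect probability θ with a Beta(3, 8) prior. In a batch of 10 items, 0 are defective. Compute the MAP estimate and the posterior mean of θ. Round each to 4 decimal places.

Posterior: Beta(3+0, 8+10) = Beta(3, 18).
Mode = (3−1)/(3+18−2) = 2/19 = 0.1053.
Mean = 3/(3+18) = 3/21 = 0.1429.
The posterior is right-skewed, so the mean exceeds the mode.

θ_MAP = 0.1053, E[θ|data] = 0.1429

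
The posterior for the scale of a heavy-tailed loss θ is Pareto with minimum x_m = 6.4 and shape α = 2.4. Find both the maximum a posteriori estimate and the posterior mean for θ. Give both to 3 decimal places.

maximum a posteriori estimate = 6.400, posterior mean = 10.971

The Pareto density is strictly decreasing on [x_m, ∞), so the mode is x_m = 6.400.
Mean = α·x_m/(α−1) = 2.4·6.4/1.4 = 10.971.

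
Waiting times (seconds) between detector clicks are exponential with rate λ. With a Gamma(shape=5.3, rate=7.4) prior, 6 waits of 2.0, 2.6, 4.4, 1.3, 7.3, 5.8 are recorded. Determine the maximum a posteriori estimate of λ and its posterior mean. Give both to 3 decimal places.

λ_MAP = 0.334, E[λ|data] = 0.367

Σ times = 23.4. Posterior: Gamma(shape = 5.3+6 = 11.3, rate = 7.4+23.4 = 30.8).
Mode = (α−1)/β = 10.3/30.8 = 0.334.
Mean = α/β = 11.3/30.8 = 0.367.
Right-skewed posterior ⇒ mode < mean.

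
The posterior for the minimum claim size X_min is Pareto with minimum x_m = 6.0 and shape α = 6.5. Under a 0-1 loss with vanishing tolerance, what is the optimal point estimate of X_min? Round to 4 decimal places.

The Pareto density is strictly decreasing on [x_m, ∞), so the mode is x_m = 6.0000.
Mean = α·x_m/(α−1) = 6.5·6.0/5.5 = 7.0909.
This is the posterior mode — the MAP estimate.

6.0000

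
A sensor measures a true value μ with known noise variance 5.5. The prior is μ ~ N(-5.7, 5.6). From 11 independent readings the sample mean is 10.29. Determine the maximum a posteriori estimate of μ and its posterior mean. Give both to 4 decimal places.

Posterior for μ is Normal. Precision-weighted mean: (1/5.6·-5.7 + 11/5.5·10.29) / (1/5.6 + 11/5.5) = 8.9793.
A Normal posterior is symmetric, so mode = mean.

MAP = 8.9793, posterior mean = 8.9793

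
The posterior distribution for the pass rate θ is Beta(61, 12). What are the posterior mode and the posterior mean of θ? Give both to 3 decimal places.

MAP: 0.845. Posterior mean: 0.836.

Mode = (61−1)/(61+12−2) = 60/71 = 0.845.
Mean = 61/(61+12) = 61/73 = 0.836.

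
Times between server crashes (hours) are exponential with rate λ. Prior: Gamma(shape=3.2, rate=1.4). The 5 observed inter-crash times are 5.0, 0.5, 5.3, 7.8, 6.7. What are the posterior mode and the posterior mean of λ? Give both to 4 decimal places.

Σ times = 25.3. Posterior: Gamma(shape = 3.2+5 = 8.2, rate = 1.4+25.3 = 26.7).
Mode = (α−1)/β = 7.2/26.7 = 0.2697.
Mean = α/β = 8.2/26.7 = 0.3071.

MAP: 0.2697. Posterior mean: 0.3071.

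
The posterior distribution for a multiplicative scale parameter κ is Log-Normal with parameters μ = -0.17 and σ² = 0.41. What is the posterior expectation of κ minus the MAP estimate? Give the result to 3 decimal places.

0.476

Mode = exp(μ − σ²) = exp(-0.58) = 0.560.
Mean = exp(μ + σ²/2) = exp(0.035) = 1.036.
Difference = 1.036 − 0.560 = 0.476.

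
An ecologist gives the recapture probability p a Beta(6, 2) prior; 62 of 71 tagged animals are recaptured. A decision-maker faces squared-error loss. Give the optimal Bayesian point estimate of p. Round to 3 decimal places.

0.861

Posterior: Beta(6+62, 2+9) = Beta(68, 11).
Mode = (68−1)/(68+11−2) = 67/77 = 0.870.
Mean = 68/(68+11) = 68/79 = 0.861.
Squared-error loss ⇒ the optimal estimator is the posterior mean.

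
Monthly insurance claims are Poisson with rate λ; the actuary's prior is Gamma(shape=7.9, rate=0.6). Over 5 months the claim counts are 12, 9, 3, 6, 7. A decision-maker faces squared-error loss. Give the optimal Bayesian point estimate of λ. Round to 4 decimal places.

8.0179

Σ counts = 37. Posterior: Gamma(shape = 7.9+37 = 44.9, rate = 0.6+5 = 5.6).
Mode = (α−1)/β = 43.9/5.6 = 7.8393.
Mean = α/β = 44.9/5.6 = 8.0179.
Squared-error loss ⇒ the optimal estimator is the posterior mean.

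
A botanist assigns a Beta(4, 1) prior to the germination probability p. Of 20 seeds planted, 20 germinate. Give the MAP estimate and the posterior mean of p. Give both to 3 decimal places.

p_MAP = 1.000, E[p|data] = 0.960

Posterior: Beta(4+20, 1+0) = Beta(24, 1).
Since β = 1 ≤ 1 and α > 1, the Beta density is monotone increasing on [0,1]; the mode is at 1.
Mean = 24/(24+1) = 0.960.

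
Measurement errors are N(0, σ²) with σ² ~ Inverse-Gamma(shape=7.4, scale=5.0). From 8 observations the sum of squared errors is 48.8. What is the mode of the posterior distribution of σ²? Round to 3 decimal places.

2.371

Posterior: Inverse-Gamma(shape = 7.4+8/2 = 11.4, scale = 5.0+48.8/2 = 29.4).
Mode = β/(α+1) = 29.4/12.4 = 2.371.
Mean = β/(α−1) = 29.4/10.4 = 2.827.
This is the posterior mode — the MAP estimate.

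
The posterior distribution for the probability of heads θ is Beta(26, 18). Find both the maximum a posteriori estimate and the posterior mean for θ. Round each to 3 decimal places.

θ_MAP = 0.595, E[θ|data] = 0.591

Mode = (26−1)/(26+18−2) = 25/42 = 0.595.
Mean = 26/(26+18) = 26/44 = 0.591.
Left-skewed posterior ⇒ mean < mode.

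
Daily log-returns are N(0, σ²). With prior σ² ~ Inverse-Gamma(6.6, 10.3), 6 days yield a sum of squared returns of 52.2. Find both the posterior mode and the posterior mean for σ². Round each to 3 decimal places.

Posterior: Inverse-Gamma(shape = 6.6+6/2 = 9.6, scale = 10.3+52.2/2 = 36.4).
Mode = β/(α+1) = 36.4/10.6 = 3.434.
Mean = β/(α−1) = 36.4/8.6 = 4.233.

posterior mode = 3.434, posterior mean = 4.233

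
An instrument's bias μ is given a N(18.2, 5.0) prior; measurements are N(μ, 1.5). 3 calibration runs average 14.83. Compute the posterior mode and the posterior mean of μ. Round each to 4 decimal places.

Posterior for μ is Normal. Precision-weighted mean: (1/5.0·18.2 + 3/1.5·14.83) / (1/5.0 + 3/1.5) = 15.1364.
A Normal posterior is symmetric, so mode = mean.

μ_MAP = 15.1364, E[μ|data] = 15.1364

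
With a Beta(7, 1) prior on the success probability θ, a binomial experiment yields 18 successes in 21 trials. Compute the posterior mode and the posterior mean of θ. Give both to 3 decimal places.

MAP = 0.889; posterior mean = 0.862

Posterior: Beta(7+18, 1+3) = Beta(25, 4).
Mode = (25−1)/(25+4−2) = 24/27 = 0.889.
Mean = 25/(25+4) = 25/29 = 0.862.
Left-skewed posterior ⇒ mean < mode.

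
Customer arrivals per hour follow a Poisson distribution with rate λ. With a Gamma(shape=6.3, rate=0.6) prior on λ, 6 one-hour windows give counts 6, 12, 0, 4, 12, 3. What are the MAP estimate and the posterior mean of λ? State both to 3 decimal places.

λ_MAP = 6.409, E[λ|data] = 6.561

Σ counts = 37. Posterior: Gamma(shape = 6.3+37 = 43.3, rate = 0.6+6 = 6.6).
Mode = (α−1)/β = 42.3/6.6 = 6.409.
Mean = α/β = 43.3/6.6 = 6.561.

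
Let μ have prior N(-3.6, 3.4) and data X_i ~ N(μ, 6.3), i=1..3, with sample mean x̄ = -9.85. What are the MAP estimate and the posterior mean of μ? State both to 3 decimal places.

Posterior for μ is Normal. Precision-weighted mean: (1/3.4·-3.6 + 3/6.3·-9.85) / (1/3.4 + 3/6.3) = -7.464.
A Normal posterior is symmetric, so mode = mean.

μ_MAP = -7.464, E[μ|data] = -7.464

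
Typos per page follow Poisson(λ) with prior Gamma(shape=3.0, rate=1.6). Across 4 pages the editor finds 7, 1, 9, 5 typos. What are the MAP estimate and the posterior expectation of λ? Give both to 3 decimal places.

MAP estimate = 4.286, posterior expectation = 4.464

Σ counts = 22. Posterior: Gamma(shape = 3.0+22 = 25.0, rate = 1.6+4 = 5.6).
Mode = (α−1)/β = 24.0/5.6 = 4.286.
Mean = α/β = 25.0/5.6 = 4.464.
The posterior is right-skewed, so the mean exceeds the mode.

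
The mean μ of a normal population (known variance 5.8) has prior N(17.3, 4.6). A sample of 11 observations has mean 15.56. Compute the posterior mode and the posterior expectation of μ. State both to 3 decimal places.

Posterior for μ is Normal. Precision-weighted mean: (1/4.6·17.3 + 11/5.8·15.56) / (1/4.6 + 11/5.8) = 15.739.
A Normal posterior is symmetric, so mode = mean.

μ_MAP = 15.739, E[μ|data] = 15.739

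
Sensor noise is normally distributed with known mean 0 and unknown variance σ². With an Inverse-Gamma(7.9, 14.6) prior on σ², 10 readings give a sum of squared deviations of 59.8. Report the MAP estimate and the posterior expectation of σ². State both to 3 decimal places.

Posterior: Inverse-Gamma(shape = 7.9+10/2 = 12.9, scale = 14.6+59.8/2 = 44.5).
Mode = β/(α+1) = 44.5/13.9 = 3.201.
Mean = β/(α−1) = 44.5/11.9 = 3.739.

MAP estimate = 3.201, posterior expectation = 3.739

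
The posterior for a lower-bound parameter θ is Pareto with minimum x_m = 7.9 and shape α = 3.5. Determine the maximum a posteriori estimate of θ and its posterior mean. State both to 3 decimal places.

The Pareto density is strictly decreasing on [x_m, ∞), so the mode is x_m = 7.900.
Mean = α·x_m/(α−1) = 3.5·7.9/2.5 = 11.060.

maximum a posteriori estimate = 7.900, posterior mean = 11.060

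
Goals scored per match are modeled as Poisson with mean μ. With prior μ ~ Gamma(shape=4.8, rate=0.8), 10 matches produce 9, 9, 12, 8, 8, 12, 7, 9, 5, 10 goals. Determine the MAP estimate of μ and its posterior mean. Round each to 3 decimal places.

MAP = 8.593; posterior mean = 8.685

Σ counts = 89. Posterior: Gamma(shape = 4.8+89 = 93.8, rate = 0.8+10 = 10.8).
Mode = (α−1)/β = 92.8/10.8 = 8.593.
Mean = α/β = 93.8/10.8 = 8.685.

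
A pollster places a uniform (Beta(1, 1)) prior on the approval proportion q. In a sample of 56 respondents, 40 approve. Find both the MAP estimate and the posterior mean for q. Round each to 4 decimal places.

MAP = 0.7143, posterior mean = 0.7069

Posterior: Beta(1+40, 1+16) = Beta(41, 17).
Mode = (41−1)/(41+17−2) = 40/56 = 0.7143.
Mean = 41/(41+17) = 41/58 = 0.7069.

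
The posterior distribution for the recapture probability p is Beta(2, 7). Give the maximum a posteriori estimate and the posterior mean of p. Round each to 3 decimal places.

MAP: 0.143. Posterior mean: 0.222.

Mode = (2−1)/(2+7−2) = 1/7 = 0.143.
Mean = 2/(2+7) = 2/9 = 0.222.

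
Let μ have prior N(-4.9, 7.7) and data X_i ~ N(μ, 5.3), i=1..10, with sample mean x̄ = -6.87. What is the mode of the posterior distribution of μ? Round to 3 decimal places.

-6.743

Posterior for μ is Normal. Precision-weighted mean: (1/7.7·-4.9 + 10/5.3·-6.87) / (1/7.7 + 10/5.3) = -6.743.
A Normal posterior is symmetric, so mode = mean.
This is the posterior mode — the MAP estimate.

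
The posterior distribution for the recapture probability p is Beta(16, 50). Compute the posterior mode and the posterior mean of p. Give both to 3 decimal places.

posterior mode = 0.234, posterior mean = 0.242

Mode = (16−1)/(16+50−2) = 15/64 = 0.234.
Mean = 16/(16+50) = 16/66 = 0.242.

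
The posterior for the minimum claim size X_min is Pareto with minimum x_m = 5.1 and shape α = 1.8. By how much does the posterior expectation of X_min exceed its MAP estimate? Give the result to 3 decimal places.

The Pareto density is strictly decreasing on [x_m, ∞), so the mode is x_m = 5.100.
Mean = α·x_m/(α−1) = 1.8·5.1/0.8 = 11.475.
Difference = 11.475 − 5.100 = 6.375.

6.375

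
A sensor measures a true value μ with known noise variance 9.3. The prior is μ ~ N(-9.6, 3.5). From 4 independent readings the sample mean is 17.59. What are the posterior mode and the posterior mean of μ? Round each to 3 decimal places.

MAP = 6.737, posterior mean = 6.737

Posterior for μ is Normal. Precision-weighted mean: (1/3.5·-9.6 + 4/9.3·17.59) / (1/3.5 + 4/9.3) = 6.737.
A Normal posterior is symmetric, so mode = mean.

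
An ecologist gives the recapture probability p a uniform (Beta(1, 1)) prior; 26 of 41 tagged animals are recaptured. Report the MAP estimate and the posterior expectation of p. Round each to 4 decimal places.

Posterior: Beta(1+26, 1+15) = Beta(27, 16).
Mode = (27−1)/(27+16−2) = 26/41 = 0.6341.
Mean = 27/(27+16) = 27/43 = 0.6279.
Mode > mean: the posterior has a left tail.

MAP = 0.6341; posterior mean = 0.6279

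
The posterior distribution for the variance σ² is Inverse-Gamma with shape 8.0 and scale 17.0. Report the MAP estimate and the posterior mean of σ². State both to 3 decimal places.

MAP estimate = 1.889, posterior mean = 2.429

Mode = β/(α+1) = 17.0/9.0 = 1.889.
Mean = β/(α−1) = 17.0/7.0 = 2.429.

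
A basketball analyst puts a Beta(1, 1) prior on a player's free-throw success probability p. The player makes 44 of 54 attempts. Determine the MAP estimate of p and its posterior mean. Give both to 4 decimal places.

Posterior: Beta(1+44, 1+10) = Beta(45, 11).
Mode = (45−1)/(45+11−2) = 44/54 = 0.8148.
Mean = 45/(45+11) = 45/56 = 0.8036.

MAP estimate = 0.8148, posterior mean = 0.8036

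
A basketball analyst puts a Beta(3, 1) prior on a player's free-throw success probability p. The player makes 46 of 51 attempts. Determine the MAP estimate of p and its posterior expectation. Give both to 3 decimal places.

Posterior: Beta(3+46, 1+5) = Beta(49, 6).
Mode = (49−1)/(49+6−2) = 48/53 = 0.906.
Mean = 49/(49+6) = 49/55 = 0.891.

MAP: 0.906. Posterior mean: 0.891.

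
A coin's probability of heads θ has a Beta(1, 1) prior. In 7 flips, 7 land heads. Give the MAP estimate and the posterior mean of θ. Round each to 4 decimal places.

Posterior: Beta(1+7, 1+0) = Beta(8, 1).
Since β = 1 ≤ 1 and α > 1, the Beta density is monotone increasing on [0,1]; the mode is at 1.
Mean = 8/(8+1) = 0.8889.

θ_MAP = 1.0000, E[θ|data] = 0.8889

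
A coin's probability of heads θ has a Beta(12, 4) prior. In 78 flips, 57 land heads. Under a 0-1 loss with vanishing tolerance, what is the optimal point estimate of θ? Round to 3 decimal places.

Posterior: Beta(12+57, 4+21) = Beta(69, 25).
Mode = (69−1)/(69+25−2) = 68/92 = 0.739.
Mean = 69/(69+25) = 69/94 = 0.734.
This is the posterior mode — the MAP estimate.

0.739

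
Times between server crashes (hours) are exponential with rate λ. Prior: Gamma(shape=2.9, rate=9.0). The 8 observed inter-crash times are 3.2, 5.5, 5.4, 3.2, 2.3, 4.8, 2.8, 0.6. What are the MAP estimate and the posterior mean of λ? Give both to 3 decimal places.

Σ times = 27.8. Posterior: Gamma(shape = 2.9+8 = 10.9, rate = 9.0+27.8 = 36.8).
Mode = (α−1)/β = 9.9/36.8 = 0.269.
Mean = α/β = 10.9/36.8 = 0.296.
Mean > mode: the posterior has a right tail.

MAP estimate = 0.269, posterior mean = 0.296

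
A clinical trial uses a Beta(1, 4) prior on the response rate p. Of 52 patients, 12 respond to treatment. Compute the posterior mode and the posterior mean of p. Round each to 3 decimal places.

Posterior: Beta(1+12, 4+40) = Beta(13, 44).
Mode = (13−1)/(13+44−2) = 12/55 = 0.218.
Mean = 13/(13+44) = 13/57 = 0.228.

MAP = 0.218, posterior mean = 0.228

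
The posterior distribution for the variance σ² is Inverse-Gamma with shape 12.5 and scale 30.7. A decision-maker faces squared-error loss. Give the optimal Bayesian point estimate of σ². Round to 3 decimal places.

2.670

Mode = β/(α+1) = 30.7/13.5 = 2.274.
Mean = β/(α−1) = 30.7/11.5 = 2.670.
Squared-error loss ⇒ the optimal estimator is the posterior mean.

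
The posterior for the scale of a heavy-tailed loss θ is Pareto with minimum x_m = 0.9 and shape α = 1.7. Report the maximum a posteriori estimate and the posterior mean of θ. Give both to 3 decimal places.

The Pareto density is strictly decreasing on [x_m, ∞), so the mode is x_m = 0.900.
Mean = α·x_m/(α−1) = 1.7·0.9/0.7 = 2.186.
Right-skewed posterior ⇒ mode < mean.

MAP = 0.900, posterior mean = 2.186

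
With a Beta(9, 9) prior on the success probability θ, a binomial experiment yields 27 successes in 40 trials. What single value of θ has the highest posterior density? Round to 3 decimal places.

0.625

Posterior: Beta(9+27, 9+13) = Beta(36, 22).
Mode = (36−1)/(36+22−2) = 35/56 = 0.625.
Mean = 36/(36+22) = 36/58 = 0.621.
This is the posterior mode — the MAP estimate.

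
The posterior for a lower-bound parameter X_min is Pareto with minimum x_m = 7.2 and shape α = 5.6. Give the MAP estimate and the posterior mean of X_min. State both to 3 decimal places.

MAP = 7.200, posterior mean = 8.765

The Pareto density is strictly decreasing on [x_m, ∞), so the mode is x_m = 7.200.
Mean = α·x_m/(α−1) = 5.6·7.2/4.6 = 8.765.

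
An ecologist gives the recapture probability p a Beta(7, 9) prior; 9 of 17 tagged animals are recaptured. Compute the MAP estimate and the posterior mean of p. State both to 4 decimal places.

MAP estimate = 0.4839, posterior mean = 0.4848

Posterior: Beta(7+9, 9+8) = Beta(16, 17).
Mode = (16−1)/(16+17−2) = 15/31 = 0.4839.
Mean = 16/(16+17) = 16/33 = 0.4848.
Right-skewed posterior ⇒ mode < mean.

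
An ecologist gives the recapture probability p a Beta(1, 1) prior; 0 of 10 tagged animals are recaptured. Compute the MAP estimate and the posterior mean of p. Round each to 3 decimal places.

MAP: 0.000. Posterior mean: 0.083.

Posterior: Beta(1+0, 1+10) = Beta(1, 11).
Since α = 1 ≤ 1 and β > 1, the Beta density is monotone decreasing on [0,1]; the mode is at 0.
Mean = 1/(1+11) = 0.083.
Right-skewed posterior ⇒ mode < mean.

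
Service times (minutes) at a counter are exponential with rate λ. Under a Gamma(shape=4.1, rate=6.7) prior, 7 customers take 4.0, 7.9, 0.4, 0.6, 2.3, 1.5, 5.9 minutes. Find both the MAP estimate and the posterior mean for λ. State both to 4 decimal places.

λ_MAP = 0.3447, E[λ|data] = 0.3788

Σ times = 22.6. Posterior: Gamma(shape = 4.1+7 = 11.1, rate = 6.7+22.6 = 29.3).
Mode = (α−1)/β = 10.1/29.3 = 0.3447.
Mean = α/β = 11.1/29.3 = 0.3788.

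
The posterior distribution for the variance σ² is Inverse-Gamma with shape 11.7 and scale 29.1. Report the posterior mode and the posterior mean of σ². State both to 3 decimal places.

Mode = β/(α+1) = 29.1/12.7 = 2.291.
Mean = β/(α−1) = 29.1/10.7 = 2.720.
Right-skewed posterior ⇒ mode < mean.

MAP = 2.291, posterior mean = 2.720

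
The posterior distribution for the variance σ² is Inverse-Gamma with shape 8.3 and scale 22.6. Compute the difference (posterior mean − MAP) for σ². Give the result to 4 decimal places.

0.6658

Mode = β/(α+1) = 22.6/9.3 = 2.4301.
Mean = β/(α−1) = 22.6/7.3 = 3.0959.
Difference = 3.0959 − 2.4301 = 0.6658.
The posterior is right-skewed, so the mean exceeds the mode.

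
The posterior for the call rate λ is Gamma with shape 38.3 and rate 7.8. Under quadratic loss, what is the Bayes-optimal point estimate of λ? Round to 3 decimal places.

Mode = (α−1)/β = 37.3/7.8 = 4.782.
Mean = α/β = 38.3/7.8 = 4.910.
Quadratic loss ⇒ the optimal estimator is the posterior mean.

4.910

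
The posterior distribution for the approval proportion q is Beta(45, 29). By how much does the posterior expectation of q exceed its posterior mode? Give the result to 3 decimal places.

-0.003

Mode = (45−1)/(45+29−2) = 44/72 = 0.611.
Mean = 45/(45+29) = 45/74 = 0.608.
Difference = 0.608 − 0.611 = -0.003.
Left-skewed posterior ⇒ mean < mode.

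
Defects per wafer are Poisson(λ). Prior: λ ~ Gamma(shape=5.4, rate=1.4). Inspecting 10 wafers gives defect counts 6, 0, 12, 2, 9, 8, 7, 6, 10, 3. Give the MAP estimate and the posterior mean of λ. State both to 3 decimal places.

MAP: 5.912. Posterior mean: 6.000.

Σ counts = 63. Posterior: Gamma(shape = 5.4+63 = 68.4, rate = 1.4+10 = 11.4).
Mode = (α−1)/β = 67.4/11.4 = 5.912.
Mean = α/β = 68.4/11.4 = 6.000.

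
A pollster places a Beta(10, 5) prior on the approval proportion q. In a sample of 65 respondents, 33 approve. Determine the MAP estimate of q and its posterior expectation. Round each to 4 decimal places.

Posterior: Beta(10+33, 5+32) = Beta(43, 37).
Mode = (43−1)/(43+37−2) = 42/78 = 0.5385.
Mean = 43/(43+37) = 43/80 = 0.5375.

MAP = 0.5385, posterior mean = 0.5375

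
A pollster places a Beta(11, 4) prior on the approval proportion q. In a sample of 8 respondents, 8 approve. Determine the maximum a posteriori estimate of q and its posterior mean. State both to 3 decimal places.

MAP = 0.857, posterior mean = 0.826

Posterior: Beta(11+8, 4+0) = Beta(19, 4).
Mode = (19−1)/(19+4−2) = 18/21 = 0.857.
Mean = 19/(19+4) = 19/23 = 0.826.
The mean is pulled below the mode by the posterior's left skew.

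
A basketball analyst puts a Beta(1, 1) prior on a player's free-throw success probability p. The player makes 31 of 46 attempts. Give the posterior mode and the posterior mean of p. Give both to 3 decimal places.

MAP: 0.674. Posterior mean: 0.667.

Posterior: Beta(1+31, 1+15) = Beta(32, 16).
Mode = (32−1)/(32+16−2) = 31/46 = 0.674.
With a flat prior the MAP equals the MLE, 31/46.
Mean = 32/(32+16) = 32/48 = 0.667.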